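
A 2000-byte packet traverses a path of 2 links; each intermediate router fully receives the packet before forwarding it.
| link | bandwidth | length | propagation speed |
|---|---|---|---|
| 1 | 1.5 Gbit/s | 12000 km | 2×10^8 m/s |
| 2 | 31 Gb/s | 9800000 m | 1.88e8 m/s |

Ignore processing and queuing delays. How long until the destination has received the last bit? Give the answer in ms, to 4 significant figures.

112.1 ms

L = 2000 × 8 = 16000 bits.
Transmission delays (L/R per hop): 0.0106667, 0.000516129 ms; sum = 0.0111828 ms.
Propagation delays (d/s per hop): 60, 52.1277 ms; sum = 112.128 ms.
End-to-end = 112.1 ms.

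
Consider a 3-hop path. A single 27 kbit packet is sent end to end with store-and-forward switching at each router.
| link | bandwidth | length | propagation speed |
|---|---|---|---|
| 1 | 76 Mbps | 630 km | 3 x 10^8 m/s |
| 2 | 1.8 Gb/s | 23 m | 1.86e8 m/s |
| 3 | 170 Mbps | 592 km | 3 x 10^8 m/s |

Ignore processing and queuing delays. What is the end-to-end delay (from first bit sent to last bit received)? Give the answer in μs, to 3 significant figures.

L = 27000 bits.
Transmission delays (L/R per hop): 355.263, 15, 158.824 μs; sum = 529.087 μs.
Propagation delays (d/s per hop): 2100, 0.123656, 1973.33 μs; sum = 4073.46 μs.
End-to-end = 4600 μs.

4600 μs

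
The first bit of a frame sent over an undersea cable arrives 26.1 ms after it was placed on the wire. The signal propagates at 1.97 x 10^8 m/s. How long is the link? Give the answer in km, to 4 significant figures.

5142 km

d = s × t_prop = 197000000 × 0.0261 = 5142 km.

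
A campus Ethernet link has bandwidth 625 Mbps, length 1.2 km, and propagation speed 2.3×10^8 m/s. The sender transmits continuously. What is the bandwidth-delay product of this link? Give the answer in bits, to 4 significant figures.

Propagation delay = 1200 / 2.3e+08 = 5.21739e-06 s.
BDP = R × t_prop = 625000000 × 5.21739e-06 = 3260.87 bits.

3261 bits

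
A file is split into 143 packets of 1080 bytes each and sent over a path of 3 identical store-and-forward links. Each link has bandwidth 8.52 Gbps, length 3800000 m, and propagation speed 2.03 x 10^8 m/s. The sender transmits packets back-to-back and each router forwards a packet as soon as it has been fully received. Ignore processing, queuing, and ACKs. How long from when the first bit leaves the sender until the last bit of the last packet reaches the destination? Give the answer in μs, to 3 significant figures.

56300 μs

Per-hop transmission t_tx = L/R = 8640/8520000000 = 1.01408 μs.
Per-hop propagation t_prop = 3800000/2.03e+08 = 18719.2 μs.
Pipeline fill: first packet needs 3·t_tx to clear all hops; remaining 142 packets each add one t_tx.
Total = (3+143-1)·t_tx + 3·t_prop = 145·1.01408 + 3·18719.2 = 56300 μs.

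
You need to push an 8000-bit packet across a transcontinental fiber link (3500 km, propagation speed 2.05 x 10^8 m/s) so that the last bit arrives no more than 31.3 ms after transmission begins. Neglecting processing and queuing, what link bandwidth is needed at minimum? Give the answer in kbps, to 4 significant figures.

562.3 kbps

Propagation delay = 3500000 / 2.05e+08 = 17.0732 ms.
Transmission budget = 31.3 − 17.0732 = 14.2268 ms.
R ≥ L / t_tx = 8000 bits / 0.0142268 s = 562.3 kbps.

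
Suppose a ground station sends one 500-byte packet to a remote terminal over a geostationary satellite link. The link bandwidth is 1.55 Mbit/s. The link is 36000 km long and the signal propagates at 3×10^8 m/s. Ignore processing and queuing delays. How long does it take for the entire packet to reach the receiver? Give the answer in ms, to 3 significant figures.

123 ms

L = 500 × 8 = 4000 bits.
Transmission delay = L/R = 4000 / 1550000 = 2.58065 ms.
Propagation delay = d/s = 36000000 m / 300000000 m/s = 120 ms.
Total = 123 ms.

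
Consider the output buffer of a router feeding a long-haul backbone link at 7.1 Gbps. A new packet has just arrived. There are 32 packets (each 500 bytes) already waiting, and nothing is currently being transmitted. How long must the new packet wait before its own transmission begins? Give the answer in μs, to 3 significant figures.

18.0 μs

Each queued packet: L/R = 4000/7100000000 = 0.56338 μs.
32 queued → 18.0282 μs.
Queuing delay = 18.0 μs.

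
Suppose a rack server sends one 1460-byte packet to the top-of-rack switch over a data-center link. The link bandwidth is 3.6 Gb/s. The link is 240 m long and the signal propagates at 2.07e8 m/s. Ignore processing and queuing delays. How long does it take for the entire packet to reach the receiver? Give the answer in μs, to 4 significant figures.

4.404 μs

L = 1460 × 8 = 11680 bits.
Transmission delay = L/R = 11680 / 3600000000 = 3.24444 μs.
Propagation delay = d/s = 240 m / 2.07e+08 m/s = 1.15942 μs.
Total = 4.404 μs.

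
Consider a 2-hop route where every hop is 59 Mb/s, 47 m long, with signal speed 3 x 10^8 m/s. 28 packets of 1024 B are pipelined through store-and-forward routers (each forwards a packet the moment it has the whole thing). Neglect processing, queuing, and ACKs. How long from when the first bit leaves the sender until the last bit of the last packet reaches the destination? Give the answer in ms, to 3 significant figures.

4.03 ms

Per-hop transmission t_tx = L/R = 8192/59000000 = 0.138847 ms.
Per-hop propagation t_prop = 47/300000000 = 0.000156667 ms.
Pipeline fill: first packet needs 2·t_tx to clear all hops; remaining 27 packets each add one t_tx.
Total = (2+28-1)·t_tx + 2·t_prop = 29·0.138847 + 2·0.000156667 = 4.03 ms.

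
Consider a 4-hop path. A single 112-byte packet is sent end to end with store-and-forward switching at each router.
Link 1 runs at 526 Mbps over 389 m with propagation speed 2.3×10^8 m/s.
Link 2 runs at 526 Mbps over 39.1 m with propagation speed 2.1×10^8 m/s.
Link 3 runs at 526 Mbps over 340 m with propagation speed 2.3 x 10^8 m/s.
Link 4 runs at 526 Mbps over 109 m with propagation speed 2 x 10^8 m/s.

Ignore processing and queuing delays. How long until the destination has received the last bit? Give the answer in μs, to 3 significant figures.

L = 112 × 8 = 896 bits.
Transmission delay per hop = L/R = 896/526000000 = 1.70342 μs; 4 hops → 6.81369 μs.
Propagation delays (d/s per hop): 1.6913, 0.18619, 1.47826, 0.545 μs; sum = 3.90076 μs.
End-to-end = 10.7 μs.

10.7 μs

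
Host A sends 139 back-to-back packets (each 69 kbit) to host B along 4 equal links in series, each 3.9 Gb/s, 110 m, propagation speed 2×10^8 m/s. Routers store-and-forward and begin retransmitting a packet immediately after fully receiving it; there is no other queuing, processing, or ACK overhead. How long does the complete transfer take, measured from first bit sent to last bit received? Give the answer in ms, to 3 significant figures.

Per-hop transmission t_tx = L/R = 69000/3900000000 = 0.0176923 ms.
Per-hop propagation t_prop = 110/200000000 = 0.00055 ms.
Pipeline fill: first packet needs 4·t_tx to clear all hops; remaining 138 packets each add one t_tx.
Total = (4+139-1)·t_tx + 4·t_prop = 142·0.0176923 + 4·0.00055 = 2.51 ms.

2.51 ms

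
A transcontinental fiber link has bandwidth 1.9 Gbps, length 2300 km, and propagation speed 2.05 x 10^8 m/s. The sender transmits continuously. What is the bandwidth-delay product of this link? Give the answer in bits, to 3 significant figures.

21300000 bits

Propagation delay = 2300000 / 2.05e+08 = 0.0112195 s.
BDP = R × t_prop = 1900000000 × 0.0112195 = 21317100 bits.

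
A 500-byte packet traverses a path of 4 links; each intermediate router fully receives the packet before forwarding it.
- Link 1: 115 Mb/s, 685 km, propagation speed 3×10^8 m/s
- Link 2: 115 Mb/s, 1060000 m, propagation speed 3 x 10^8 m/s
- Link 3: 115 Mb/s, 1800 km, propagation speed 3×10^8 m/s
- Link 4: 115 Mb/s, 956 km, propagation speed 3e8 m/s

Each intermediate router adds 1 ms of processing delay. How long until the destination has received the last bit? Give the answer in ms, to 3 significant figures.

18.1 ms

L = 500 × 8 = 4000 bits.
Transmission delay per hop = L/R = 4000/115000000 = 0.0347826 ms; 4 hops → 0.13913 ms.
Propagation delays (d/s per hop): 2.28333, 3.53333, 6, 3.18667 ms; sum = 15.0033 ms.
Processing at 3 router(s): 3 × 1 ms = 3 ms.
End-to-end = 18.1 ms.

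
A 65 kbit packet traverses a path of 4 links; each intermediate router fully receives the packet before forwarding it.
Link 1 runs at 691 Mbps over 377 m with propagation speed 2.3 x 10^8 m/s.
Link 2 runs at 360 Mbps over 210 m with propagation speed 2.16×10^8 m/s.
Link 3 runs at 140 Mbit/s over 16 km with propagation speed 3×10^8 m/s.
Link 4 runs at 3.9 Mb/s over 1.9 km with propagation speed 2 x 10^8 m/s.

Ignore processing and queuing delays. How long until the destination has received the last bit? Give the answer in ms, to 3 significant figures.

17.5 ms

L = 65000 bits.
Transmission delays (L/R per hop): 0.0940666, 0.180556, 0.464286, 16.6667 ms; sum = 17.4056 ms.
Propagation delays (d/s per hop): 0.00163913, 0.000972222, 0.0533333, 0.0095 ms; sum = 0.0654447 ms.
End-to-end = 17.5 ms.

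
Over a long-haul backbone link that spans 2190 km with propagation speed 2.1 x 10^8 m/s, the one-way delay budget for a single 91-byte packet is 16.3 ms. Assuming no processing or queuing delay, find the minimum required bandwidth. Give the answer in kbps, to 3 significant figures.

L = 728 bits.
Propagation delay = 2190000 / 210000000 = 10.4286 ms.
Transmission budget = 16.3 − 10.4286 = 5.87143 ms.
R ≥ L / t_tx = 728 bits / 0.00587143 s = 124 kbps.

124 kbps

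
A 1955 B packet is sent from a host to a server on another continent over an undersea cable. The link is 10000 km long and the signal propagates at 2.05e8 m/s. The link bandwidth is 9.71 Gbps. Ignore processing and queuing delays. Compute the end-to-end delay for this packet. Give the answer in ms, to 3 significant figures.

48.8 ms

L = 1955 × 8 = 15640 bits.
Transmission delay = L/R = 15640 / 9710000000 = 0.00161071 ms.
Propagation delay = d/s = 10000000 m / 2.05e+08 m/s = 48.7805 ms.
Total = 48.8 ms.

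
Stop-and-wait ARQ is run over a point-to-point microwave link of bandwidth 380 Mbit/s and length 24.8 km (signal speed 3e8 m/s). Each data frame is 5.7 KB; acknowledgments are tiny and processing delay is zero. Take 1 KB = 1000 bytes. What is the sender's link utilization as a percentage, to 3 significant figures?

42.1 %

t_tx = L/R = 45600/380000000 = 0.00012 s.
t_prop = 24800/300000000 = 8.26667e-05 s; RTT = 0.000165333 s.
Cycle = t_tx + RTT = 0.000285333 s.
Utilization = t_tx / cycle = 0.00012/0.000285333 = 42.1 %.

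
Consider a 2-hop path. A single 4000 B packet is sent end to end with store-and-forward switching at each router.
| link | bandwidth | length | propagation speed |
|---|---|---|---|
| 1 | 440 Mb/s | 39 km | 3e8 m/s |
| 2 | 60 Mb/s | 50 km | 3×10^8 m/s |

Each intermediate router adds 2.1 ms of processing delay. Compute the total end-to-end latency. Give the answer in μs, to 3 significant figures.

3000 μs

L = 4000 × 8 = 32000 bits.
Transmission delays (L/R per hop): 72.7273, 533.333 μs; sum = 606.061 μs.
Propagation delays (d/s per hop): 130, 166.667 μs; sum = 296.667 μs.
Processing at 1 router(s): 1 × 2.1 ms = 2100 μs.
End-to-end = 3000 μs.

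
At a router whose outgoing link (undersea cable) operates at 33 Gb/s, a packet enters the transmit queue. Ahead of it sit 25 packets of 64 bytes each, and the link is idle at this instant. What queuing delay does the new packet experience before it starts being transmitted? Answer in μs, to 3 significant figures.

0.388 μs

Each queued packet: L/R = 512/33000000000 = 0.0155152 μs.
25 queued → 0.387879 μs.
Queuing delay = 0.388 μs.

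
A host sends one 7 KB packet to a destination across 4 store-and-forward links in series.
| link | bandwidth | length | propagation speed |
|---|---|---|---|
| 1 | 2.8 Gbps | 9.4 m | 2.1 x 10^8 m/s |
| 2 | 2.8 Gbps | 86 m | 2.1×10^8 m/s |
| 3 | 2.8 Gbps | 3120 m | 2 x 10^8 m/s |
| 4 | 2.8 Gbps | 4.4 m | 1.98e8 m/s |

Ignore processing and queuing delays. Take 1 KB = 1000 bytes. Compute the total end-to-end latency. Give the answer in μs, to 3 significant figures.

L = 56000 bits.
Transmission delay per hop = L/R = 56000/2800000000 = 20 μs; 4 hops → 80 μs.
Propagation delays (d/s per hop): 0.0447619, 0.409524, 15.6, 0.0222222 μs; sum = 16.0765 μs.
End-to-end = 96.1 μs.

96.1 μs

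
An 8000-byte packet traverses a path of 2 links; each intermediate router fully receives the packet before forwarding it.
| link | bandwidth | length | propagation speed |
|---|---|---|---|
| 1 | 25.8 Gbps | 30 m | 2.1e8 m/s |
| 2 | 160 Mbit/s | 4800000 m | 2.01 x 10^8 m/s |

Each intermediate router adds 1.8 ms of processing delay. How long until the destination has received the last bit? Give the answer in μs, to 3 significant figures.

L = 8000 × 8 = 64000 bits.
Transmission delays (L/R per hop): 2.48062, 400 μs; sum = 402.481 μs.
Propagation delays (d/s per hop): 0.142857, 23880.6 μs; sum = 23880.7 μs.
Processing at 1 router(s): 1 × 1.8 ms = 1800 μs.
End-to-end = 26100 μs.

26100 μs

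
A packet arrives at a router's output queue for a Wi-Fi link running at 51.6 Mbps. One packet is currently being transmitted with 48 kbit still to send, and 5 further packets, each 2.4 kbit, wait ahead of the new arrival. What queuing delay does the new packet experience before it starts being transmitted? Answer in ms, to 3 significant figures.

1.16 ms

Each queued packet: L/R = 2400/51600000 = 0.0465116 ms.
5 queued → 0.232558 ms.
Plus remaining 48000 bits of current packet: 0.930233 ms.
Queuing delay = 1.16 ms.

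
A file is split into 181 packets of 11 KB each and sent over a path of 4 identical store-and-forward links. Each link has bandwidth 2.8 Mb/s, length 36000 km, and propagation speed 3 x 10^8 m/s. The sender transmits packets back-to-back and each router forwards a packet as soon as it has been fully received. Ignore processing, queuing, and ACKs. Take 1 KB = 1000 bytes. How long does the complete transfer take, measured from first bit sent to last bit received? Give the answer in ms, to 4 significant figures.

Per-hop transmission t_tx = L/R = 88000/2800000 = 31.4286 ms.
Per-hop propagation t_prop = 36000000/300000000 = 120 ms.
Pipeline fill: first packet needs 4·t_tx to clear all hops; remaining 180 packets each add one t_tx.
Total = (4+181-1)·t_tx + 4·t_prop = 184·31.4286 + 4·120 = 6263 ms.

6263 ms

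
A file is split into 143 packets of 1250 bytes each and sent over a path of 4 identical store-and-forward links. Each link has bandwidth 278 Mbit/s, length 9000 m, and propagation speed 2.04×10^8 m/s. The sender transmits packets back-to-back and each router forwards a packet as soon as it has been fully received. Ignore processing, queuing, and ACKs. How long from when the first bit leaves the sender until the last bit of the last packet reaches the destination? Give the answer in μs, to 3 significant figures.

5430 μs

Per-hop transmission t_tx = L/R = 10000/278000000 = 35.9712 μs.
Per-hop propagation t_prop = 9000/204000000 = 44.1176 μs.
Pipeline fill: first packet needs 4·t_tx to clear all hops; remaining 142 packets each add one t_tx.
Total = (4+143-1)·t_tx + 4·t_prop = 146·35.9712 + 4·44.1176 = 5430 μs.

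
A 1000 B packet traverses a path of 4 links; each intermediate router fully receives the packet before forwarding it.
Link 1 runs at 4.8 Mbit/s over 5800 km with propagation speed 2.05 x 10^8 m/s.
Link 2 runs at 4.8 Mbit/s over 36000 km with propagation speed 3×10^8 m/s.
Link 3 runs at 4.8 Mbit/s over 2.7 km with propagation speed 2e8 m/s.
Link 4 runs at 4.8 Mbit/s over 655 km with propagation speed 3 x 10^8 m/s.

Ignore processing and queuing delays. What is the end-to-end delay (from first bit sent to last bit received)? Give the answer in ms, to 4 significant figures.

L = 1000 × 8 = 8000 bits.
Transmission delay per hop = L/R = 8000/4800000 = 1.66667 ms; 4 hops → 6.66667 ms.
Propagation delays (d/s per hop): 28.2927, 120, 0.0135, 2.18333 ms; sum = 150.49 ms.
End-to-end = 157.2 ms.

157.2 ms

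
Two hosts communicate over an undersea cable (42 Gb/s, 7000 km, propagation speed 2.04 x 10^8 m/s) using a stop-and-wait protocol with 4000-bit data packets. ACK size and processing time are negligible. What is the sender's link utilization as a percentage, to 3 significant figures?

0.000139 %

t_tx = L/R = 4000/42000000000 = 9.52381e-08 s.
t_prop = 7000000/204000000 = 0.0343137 s; RTT = 0.0686275 s.
Cycle = t_tx + RTT = 0.0686275 s.
Utilization = t_tx / cycle = 9.52381e-08/0.0686275 = 0.000139 %.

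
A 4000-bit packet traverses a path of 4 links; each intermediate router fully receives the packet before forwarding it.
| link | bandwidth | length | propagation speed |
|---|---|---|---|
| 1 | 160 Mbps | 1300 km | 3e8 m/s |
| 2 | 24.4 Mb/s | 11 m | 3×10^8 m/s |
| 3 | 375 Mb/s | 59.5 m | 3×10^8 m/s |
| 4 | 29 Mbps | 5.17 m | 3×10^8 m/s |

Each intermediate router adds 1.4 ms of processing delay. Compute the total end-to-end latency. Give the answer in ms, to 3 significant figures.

8.87 ms

Transmission delays (L/R per hop): 0.025, 0.163934, 0.0106667, 0.137931 ms; sum = 0.337532 ms.
Propagation delays (d/s per hop): 4.33333, 3.66667e-05, 0.000198333, 1.72333e-05 ms; sum = 4.33359 ms.
Processing at 3 router(s): 3 × 1.4 ms = 4.2 ms.
End-to-end = 8.87 ms.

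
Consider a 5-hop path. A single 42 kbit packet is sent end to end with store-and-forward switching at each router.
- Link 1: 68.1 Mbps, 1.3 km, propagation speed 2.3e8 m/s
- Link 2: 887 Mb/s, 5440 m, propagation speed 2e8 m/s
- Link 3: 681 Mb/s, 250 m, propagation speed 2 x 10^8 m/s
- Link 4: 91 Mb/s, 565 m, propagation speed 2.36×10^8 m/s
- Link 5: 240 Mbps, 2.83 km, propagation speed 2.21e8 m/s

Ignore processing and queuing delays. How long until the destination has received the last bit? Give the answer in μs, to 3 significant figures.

1410 μs

L = 42000 bits.
Transmission delays (L/R per hop): 616.74, 47.3506, 61.674, 461.538, 175 μs; sum = 1362.3 μs.
Propagation delays (d/s per hop): 5.65217, 27.2, 1.25, 2.39407, 12.8054 μs; sum = 49.3017 μs.
End-to-end = 1410 μs.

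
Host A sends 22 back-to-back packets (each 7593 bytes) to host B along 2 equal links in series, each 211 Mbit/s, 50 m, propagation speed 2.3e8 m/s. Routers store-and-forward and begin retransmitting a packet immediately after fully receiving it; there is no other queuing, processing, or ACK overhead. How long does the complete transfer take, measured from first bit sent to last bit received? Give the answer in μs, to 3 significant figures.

Per-hop transmission t_tx = L/R = 60744/211000000 = 287.886 μs.
Per-hop propagation t_prop = 50/2.3e+08 = 0.217391 μs.
Pipeline fill: first packet needs 2·t_tx to clear all hops; remaining 21 packets each add one t_tx.
Total = (2+22-1)·t_tx + 2·t_prop = 23·287.886 + 2·0.217391 = 6620 μs.

6620 μs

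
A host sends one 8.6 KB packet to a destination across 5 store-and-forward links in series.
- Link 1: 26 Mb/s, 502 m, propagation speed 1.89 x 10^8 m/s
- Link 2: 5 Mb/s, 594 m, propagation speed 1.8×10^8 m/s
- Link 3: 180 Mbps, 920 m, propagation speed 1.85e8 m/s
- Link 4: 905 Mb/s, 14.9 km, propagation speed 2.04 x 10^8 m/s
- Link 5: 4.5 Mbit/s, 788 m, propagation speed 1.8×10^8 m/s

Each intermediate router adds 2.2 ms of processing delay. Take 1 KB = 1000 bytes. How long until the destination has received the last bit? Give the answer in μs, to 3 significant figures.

41000 μs

L = 68800 bits.
Transmission delays (L/R per hop): 2646.15, 13760, 382.222, 76.0221, 15288.9 μs; sum = 32153.3 μs.
Propagation delays (d/s per hop): 2.65608, 3.3, 4.97297, 73.0392, 4.37778 μs; sum = 88.3461 μs.
Processing at 4 router(s): 4 × 2.2 ms = 8800 μs.
End-to-end = 41000 μs.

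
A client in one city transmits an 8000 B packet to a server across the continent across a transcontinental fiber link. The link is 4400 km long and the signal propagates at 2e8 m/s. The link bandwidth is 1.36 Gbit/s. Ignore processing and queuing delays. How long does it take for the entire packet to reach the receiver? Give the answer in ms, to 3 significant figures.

22.0 ms

L = 8000 × 8 = 64000 bits.
Transmission delay = L/R = 64000 / 1360000000 = 0.0470588 ms.
Propagation delay = d/s = 4400000 m / 200000000 m/s = 22 ms.
Total = 22.0 ms.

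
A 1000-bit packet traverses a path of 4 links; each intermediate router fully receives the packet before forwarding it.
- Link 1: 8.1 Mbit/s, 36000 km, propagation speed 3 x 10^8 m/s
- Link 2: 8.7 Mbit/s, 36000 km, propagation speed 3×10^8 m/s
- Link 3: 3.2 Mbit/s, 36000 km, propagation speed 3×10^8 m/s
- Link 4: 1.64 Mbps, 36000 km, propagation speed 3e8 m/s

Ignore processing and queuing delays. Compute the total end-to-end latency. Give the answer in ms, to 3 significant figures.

Transmission delays (L/R per hop): 0.123457, 0.114943, 0.3125, 0.609756 ms; sum = 1.16066 ms.
Propagation delays (d/s per hop): 120, 120, 120, 120 ms; sum = 480 ms.
End-to-end = 481 ms.

481 ms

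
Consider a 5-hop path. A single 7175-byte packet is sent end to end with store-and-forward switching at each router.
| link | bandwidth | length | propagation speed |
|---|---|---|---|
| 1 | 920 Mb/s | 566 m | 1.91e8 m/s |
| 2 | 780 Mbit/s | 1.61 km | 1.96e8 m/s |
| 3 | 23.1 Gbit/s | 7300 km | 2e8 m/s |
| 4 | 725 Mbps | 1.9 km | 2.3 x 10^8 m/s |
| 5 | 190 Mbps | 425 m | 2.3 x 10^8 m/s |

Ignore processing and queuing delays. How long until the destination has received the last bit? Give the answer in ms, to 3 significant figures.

37.0 ms

L = 7175 × 8 = 57400 bits.
Transmission delays (L/R per hop): 0.0623913, 0.0735897, 0.00248485, 0.0791724, 0.302105 ms; sum = 0.519744 ms.
Propagation delays (d/s per hop): 0.00296335, 0.00821429, 36.5, 0.00826087, 0.00184783 ms; sum = 36.5213 ms.
End-to-end = 37.0 ms.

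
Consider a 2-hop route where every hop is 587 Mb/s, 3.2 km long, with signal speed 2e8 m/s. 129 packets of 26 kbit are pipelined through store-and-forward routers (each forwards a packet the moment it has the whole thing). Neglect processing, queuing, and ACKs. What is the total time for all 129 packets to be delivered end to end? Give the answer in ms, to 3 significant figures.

5.79 ms

Per-hop transmission t_tx = L/R = 26000/587000000 = 0.044293 ms.
Per-hop propagation t_prop = 3200/200000000 = 0.016 ms.
Pipeline fill: first packet needs 2·t_tx to clear all hops; remaining 128 packets each add one t_tx.
Total = (2+129-1)·t_tx + 2·t_prop = 130·0.044293 + 2·0.016 = 5.79 ms.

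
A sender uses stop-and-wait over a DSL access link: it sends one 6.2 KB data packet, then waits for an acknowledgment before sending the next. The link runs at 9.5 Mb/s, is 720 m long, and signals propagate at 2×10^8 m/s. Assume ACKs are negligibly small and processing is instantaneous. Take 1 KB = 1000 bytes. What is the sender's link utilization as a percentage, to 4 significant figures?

99.86 %

t_tx = L/R = 49600/9500000 = 0.00522105 s.
t_prop = 720/200000000 = 3.6e-06 s; RTT = 7.2e-06 s.
Cycle = t_tx + RTT = 0.00522825 s.
Utilization = t_tx / cycle = 0.00522105/0.00522825 = 99.86 %.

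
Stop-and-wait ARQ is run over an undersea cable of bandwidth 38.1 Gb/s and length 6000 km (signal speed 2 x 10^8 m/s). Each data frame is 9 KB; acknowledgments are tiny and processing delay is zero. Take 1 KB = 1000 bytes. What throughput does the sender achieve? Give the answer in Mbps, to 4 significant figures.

1.200 Mbps

t_tx = L/R = 72000/38100000000 = 1.88976e-06 s.
t_prop = 6000000/200000000 = 0.03 s; RTT = 0.06 s.
Cycle = t_tx + RTT = 0.0600019 s.
Throughput = L / cycle = 72000 / 0.0600019 = 1.200 Mbps.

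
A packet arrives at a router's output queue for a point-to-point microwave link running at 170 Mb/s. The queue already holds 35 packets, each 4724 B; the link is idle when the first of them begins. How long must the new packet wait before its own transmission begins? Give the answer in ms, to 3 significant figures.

Each queued packet: L/R = 37792/170000000 = 0.222306 ms.
35 queued → 7.78071 ms.
Queuing delay = 7.78 ms.

7.78 ms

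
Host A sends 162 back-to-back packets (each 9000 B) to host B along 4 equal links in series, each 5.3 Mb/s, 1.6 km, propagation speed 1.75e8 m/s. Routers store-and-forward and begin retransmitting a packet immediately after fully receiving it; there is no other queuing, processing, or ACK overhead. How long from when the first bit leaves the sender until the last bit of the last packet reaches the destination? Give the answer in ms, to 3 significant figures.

2240 ms

Per-hop transmission t_tx = L/R = 72000/5300000 = 13.5849 ms.
Per-hop propagation t_prop = 1600/175000000 = 0.00914286 ms.
Pipeline fill: first packet needs 4·t_tx to clear all hops; remaining 161 packets each add one t_tx.
Total = (4+162-1)·t_tx + 4·t_prop = 165·13.5849 + 4·0.00914286 = 2240 ms.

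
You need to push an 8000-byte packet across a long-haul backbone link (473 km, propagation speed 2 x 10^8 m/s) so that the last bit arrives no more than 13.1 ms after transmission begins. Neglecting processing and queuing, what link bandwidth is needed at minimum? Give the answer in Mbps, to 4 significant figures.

5.962 Mbps

L = 64000 bits.
Propagation delay = 473000 / 200000000 = 2.365 ms.
Transmission budget = 13.1 − 2.365 = 10.735 ms.
R ≥ L / t_tx = 64000 bits / 0.010735 s = 5.962 Mbps.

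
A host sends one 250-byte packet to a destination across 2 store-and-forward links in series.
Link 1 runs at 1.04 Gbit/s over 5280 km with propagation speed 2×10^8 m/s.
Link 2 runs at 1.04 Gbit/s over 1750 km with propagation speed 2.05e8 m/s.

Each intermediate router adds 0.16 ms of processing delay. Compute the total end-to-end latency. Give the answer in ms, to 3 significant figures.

L = 250 × 8 = 2000 bits.
Transmission delay per hop = L/R = 2000/1040000000 = 0.00192308 ms; 2 hops → 0.00384615 ms.
Propagation delays (d/s per hop): 26.4, 8.53659 ms; sum = 34.9366 ms.
Processing at 1 router(s): 1 × 0.16 ms = 0.16 ms.
End-to-end = 35.1 ms.

35.1 ms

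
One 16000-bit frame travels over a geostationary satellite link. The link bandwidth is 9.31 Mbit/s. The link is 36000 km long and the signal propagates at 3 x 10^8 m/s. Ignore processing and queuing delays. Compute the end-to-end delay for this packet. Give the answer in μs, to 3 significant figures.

122000 μs

Transmission delay = L/R = 16000 / 9310000 = 1718.58 μs.
Propagation delay = d/s = 36000000 m / 300000000 m/s = 120000 μs.
Total = 122000 μs.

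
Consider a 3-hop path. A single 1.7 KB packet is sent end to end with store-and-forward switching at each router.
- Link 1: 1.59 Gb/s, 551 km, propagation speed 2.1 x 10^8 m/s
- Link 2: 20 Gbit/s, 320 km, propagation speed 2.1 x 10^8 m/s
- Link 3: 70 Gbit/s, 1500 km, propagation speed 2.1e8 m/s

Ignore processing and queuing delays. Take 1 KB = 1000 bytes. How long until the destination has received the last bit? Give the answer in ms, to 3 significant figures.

L = 13600 bits.
Transmission delays (L/R per hop): 0.00855346, 0.00068, 0.000194286 ms; sum = 0.00942774 ms.
Propagation delays (d/s per hop): 2.62381, 1.52381, 7.14286 ms; sum = 11.2905 ms.
End-to-end = 11.3 ms.

11.3 ms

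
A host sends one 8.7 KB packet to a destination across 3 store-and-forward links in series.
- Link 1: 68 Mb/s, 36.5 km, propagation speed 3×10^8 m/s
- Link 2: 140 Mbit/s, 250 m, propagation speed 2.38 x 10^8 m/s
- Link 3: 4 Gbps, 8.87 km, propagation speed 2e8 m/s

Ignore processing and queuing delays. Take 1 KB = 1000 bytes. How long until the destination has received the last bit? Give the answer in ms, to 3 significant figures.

1.71 ms

L = 69600 bits.
Transmission delays (L/R per hop): 1.02353, 0.497143, 0.0174 ms; sum = 1.53807 ms.
Propagation delays (d/s per hop): 0.121667, 0.00105042, 0.04435 ms; sum = 0.167067 ms.
End-to-end = 1.71 ms.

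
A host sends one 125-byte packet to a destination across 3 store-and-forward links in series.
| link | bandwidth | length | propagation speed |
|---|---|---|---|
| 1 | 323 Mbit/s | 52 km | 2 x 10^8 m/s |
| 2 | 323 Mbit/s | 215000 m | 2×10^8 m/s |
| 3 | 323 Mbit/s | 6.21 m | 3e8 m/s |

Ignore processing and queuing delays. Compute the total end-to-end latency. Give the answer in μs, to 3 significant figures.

1340 μs

L = 125 × 8 = 1000 bits.
Transmission delay per hop = L/R = 1000/323000000 = 3.09598 μs; 3 hops → 9.28793 μs.
Propagation delays (d/s per hop): 260, 1075, 0.0207 μs; sum = 1335.02 μs.
End-to-end = 1340 μs.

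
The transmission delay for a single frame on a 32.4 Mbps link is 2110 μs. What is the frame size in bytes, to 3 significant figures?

L = R × t_tx = 32400000 b/s × 0.00211 s = 68364 bits.
In bytes: 68364 / 8 = 8550 bytes.

8550 bytes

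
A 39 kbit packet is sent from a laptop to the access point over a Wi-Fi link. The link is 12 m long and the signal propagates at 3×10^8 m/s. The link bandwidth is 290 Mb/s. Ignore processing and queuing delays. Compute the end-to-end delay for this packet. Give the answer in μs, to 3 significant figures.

L = 39000 bits.
Transmission delay = L/R = 39000 / 290000000 = 134.483 μs.
Propagation delay = d/s = 12 m / 300000000 m/s = 0.04 μs.
Total = 135 μs.

135 μs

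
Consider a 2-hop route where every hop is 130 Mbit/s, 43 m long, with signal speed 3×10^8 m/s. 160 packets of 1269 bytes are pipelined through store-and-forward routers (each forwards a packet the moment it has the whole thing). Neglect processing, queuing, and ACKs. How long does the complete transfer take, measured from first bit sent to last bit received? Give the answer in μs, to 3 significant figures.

Per-hop transmission t_tx = L/R = 10152/130000000 = 78.0923 μs.
Per-hop propagation t_prop = 43/300000000 = 0.143333 μs.
Pipeline fill: first packet needs 2·t_tx to clear all hops; remaining 159 packets each add one t_tx.
Total = (2+160-1)·t_tx + 2·t_prop = 161·78.0923 + 2·0.143333 = 12600 μs.

12600 μs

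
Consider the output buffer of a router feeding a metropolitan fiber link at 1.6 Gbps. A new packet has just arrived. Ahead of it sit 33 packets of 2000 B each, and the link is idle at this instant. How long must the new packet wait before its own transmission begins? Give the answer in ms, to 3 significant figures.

0.330 ms

Each queued packet: L/R = 16000/1600000000 = 0.01 ms.
33 queued → 0.33 ms.
Queuing delay = 0.330 ms.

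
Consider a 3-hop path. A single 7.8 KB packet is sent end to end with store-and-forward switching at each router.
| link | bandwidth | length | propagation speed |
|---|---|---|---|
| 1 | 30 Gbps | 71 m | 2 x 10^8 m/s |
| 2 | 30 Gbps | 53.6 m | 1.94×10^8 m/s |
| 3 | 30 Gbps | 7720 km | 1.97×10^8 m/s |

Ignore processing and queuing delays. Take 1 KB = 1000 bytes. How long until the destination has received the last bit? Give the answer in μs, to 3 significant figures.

L = 62400 bits.
Transmission delay per hop = L/R = 62400/30000000000 = 2.08 μs; 3 hops → 6.24 μs.
Propagation delays (d/s per hop): 0.355, 0.276289, 39187.8 μs; sum = 39188.4 μs.
End-to-end = 39200 μs.

39200 μs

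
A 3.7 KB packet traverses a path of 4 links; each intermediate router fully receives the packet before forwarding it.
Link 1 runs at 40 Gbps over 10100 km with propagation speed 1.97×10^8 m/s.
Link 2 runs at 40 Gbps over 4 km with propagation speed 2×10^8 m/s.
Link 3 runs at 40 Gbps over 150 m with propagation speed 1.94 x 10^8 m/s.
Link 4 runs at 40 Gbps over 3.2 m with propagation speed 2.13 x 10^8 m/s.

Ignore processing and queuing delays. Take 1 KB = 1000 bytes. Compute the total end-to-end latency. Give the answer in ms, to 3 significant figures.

L = 29600 bits.
Transmission delay per hop = L/R = 29600/40000000000 = 0.00074 ms; 4 hops → 0.00296 ms.
Propagation delays (d/s per hop): 51.269, 0.02, 0.000773196, 1.50235e-05 ms; sum = 51.2898 ms.
End-to-end = 51.3 ms.

51.3 ms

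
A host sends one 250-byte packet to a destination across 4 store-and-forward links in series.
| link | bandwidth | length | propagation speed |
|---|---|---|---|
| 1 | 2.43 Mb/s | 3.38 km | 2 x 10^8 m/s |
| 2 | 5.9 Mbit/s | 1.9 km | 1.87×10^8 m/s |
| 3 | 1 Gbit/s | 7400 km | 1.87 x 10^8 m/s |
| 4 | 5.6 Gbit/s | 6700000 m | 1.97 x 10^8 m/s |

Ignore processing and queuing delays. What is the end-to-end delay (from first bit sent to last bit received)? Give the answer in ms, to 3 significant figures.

L = 250 × 8 = 2000 bits.
Transmission delays (L/R per hop): 0.823045, 0.338983, 0.002, 0.000357143 ms; sum = 1.16439 ms.
Propagation delays (d/s per hop): 0.0169, 0.0101604, 39.5722, 34.0102 ms; sum = 73.6094 ms.
End-to-end = 74.8 ms.

74.8 ms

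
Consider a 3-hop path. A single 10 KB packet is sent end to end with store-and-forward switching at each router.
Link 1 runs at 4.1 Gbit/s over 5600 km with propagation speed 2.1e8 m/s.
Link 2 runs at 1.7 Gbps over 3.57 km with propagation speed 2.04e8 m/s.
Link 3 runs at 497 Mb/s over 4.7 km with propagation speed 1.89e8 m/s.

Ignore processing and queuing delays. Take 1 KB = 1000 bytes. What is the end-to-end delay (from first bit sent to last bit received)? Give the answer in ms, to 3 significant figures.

26.9 ms

L = 80000 bits.
Transmission delays (L/R per hop): 0.0195122, 0.0470588, 0.160966 ms; sum = 0.227537 ms.
Propagation delays (d/s per hop): 26.6667, 0.0175, 0.0248677 ms; sum = 26.709 ms.
End-to-end = 26.9 ms.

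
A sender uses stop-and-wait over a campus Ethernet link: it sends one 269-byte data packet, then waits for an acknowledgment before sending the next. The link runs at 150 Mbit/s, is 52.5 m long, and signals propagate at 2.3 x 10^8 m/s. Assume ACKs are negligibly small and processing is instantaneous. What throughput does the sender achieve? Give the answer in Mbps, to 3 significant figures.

t_tx = L/R = 2152/150000000 = 1.43467e-05 s.
t_prop = 52.5/2.3e+08 = 2.28261e-07 s; RTT = 4.56522e-07 s.
Cycle = t_tx + RTT = 1.48032e-05 s.
Throughput = L / cycle = 2152 / 1.48032e-05 = 145 Mbps.

145 Mbps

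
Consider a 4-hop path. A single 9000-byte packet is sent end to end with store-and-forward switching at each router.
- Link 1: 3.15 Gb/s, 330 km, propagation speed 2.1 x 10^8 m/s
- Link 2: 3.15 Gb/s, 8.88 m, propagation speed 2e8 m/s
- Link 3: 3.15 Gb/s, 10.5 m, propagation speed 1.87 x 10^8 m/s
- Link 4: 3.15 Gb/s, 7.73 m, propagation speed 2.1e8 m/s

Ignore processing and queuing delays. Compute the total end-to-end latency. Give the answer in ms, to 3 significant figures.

L = 9000 × 8 = 72000 bits.
Transmission delay per hop = L/R = 72000/3150000000 = 0.0228571 ms; 4 hops → 0.0914286 ms.
Propagation delays (d/s per hop): 1.57143, 4.44e-05, 5.61497e-05, 3.68095e-05 ms; sum = 1.57157 ms.
End-to-end = 1.66 ms.

1.66 ms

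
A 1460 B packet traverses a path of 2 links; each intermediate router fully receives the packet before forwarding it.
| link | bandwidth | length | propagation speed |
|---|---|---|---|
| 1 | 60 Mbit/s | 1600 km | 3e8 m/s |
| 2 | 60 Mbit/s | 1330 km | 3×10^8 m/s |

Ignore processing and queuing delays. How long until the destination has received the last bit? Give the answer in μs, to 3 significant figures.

10200 μs

L = 1460 × 8 = 11680 bits.
Transmission delay per hop = L/R = 11680/60000000 = 194.667 μs; 2 hops → 389.333 μs.
Propagation delays (d/s per hop): 5333.33, 4433.33 μs; sum = 9766.67 μs.
End-to-end = 10200 μs.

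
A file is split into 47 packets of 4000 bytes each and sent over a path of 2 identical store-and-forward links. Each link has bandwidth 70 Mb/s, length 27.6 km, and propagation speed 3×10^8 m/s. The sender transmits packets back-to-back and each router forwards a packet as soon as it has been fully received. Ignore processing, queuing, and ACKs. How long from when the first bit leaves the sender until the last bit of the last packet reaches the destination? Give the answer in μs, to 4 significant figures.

22130 μs

Per-hop transmission t_tx = L/R = 32000/70000000 = 457.143 μs.
Per-hop propagation t_prop = 27600/300000000 = 92 μs.
Pipeline fill: first packet needs 2·t_tx to clear all hops; remaining 46 packets each add one t_tx.
Total = (2+47-1)·t_tx + 2·t_prop = 48·457.143 + 2·92 = 22130 μs.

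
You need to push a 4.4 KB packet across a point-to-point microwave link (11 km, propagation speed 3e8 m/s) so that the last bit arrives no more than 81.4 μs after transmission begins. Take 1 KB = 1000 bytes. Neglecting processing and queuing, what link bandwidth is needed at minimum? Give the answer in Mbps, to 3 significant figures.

L = 35200 bits.
Propagation delay = 11000 / 300000000 = 36.6667 μs.
Transmission budget = 81.4 − 36.6667 = 44.7333 μs.
R ≥ L / t_tx = 35200 bits / 4.47333e-05 s = 787 Mbps.

787 Mbps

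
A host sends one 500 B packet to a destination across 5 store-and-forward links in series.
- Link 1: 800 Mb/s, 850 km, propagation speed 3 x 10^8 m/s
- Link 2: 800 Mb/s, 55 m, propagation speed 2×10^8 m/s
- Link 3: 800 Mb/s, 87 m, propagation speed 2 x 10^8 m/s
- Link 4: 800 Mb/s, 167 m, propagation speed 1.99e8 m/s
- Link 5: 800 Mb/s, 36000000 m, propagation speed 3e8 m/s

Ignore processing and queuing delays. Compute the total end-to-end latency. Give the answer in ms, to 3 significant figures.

123 ms

L = 500 × 8 = 4000 bits.
Transmission delay per hop = L/R = 4000/800000000 = 0.005 ms; 5 hops → 0.025 ms.
Propagation delays (d/s per hop): 2.83333, 0.000275, 0.000435, 0.000839196, 120 ms; sum = 122.835 ms.
End-to-end = 123 ms.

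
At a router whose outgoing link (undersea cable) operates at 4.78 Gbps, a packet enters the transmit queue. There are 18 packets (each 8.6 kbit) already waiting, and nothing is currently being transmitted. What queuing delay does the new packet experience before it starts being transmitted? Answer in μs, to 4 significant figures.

32.38 μs

Each queued packet: L/R = 8600/4780000000 = 1.79916 μs.
18 queued → 32.3849 μs.
Queuing delay = 32.38 μs.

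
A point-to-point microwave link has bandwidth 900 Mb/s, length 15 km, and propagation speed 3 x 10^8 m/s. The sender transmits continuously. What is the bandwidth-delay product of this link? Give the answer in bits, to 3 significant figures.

45000 bits

Propagation delay = 15000 / 300000000 = 5e-05 s.
BDP = R × t_prop = 900000000 × 5e-05 = 45000 bits.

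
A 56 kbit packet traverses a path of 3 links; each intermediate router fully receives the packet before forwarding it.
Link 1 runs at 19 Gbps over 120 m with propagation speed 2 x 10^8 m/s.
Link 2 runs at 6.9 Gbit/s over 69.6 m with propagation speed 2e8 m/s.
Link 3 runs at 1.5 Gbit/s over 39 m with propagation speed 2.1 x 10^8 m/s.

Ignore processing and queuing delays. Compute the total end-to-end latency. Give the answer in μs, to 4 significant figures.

49.53 μs

L = 56000 bits.
Transmission delays (L/R per hop): 2.94737, 8.11594, 37.3333 μs; sum = 48.3966 μs.
Propagation delays (d/s per hop): 0.6, 0.348, 0.185714 μs; sum = 1.13371 μs.
End-to-end = 49.53 μs.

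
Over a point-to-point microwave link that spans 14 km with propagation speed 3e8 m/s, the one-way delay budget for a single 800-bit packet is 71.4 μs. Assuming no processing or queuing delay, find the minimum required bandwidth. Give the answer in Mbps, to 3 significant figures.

Propagation delay = 14000 / 300000000 = 46.6667 μs.
Transmission budget = 71.4 − 46.6667 = 24.7333 μs.
R ≥ L / t_tx = 800 bits / 2.47333e-05 s = 32.3 Mbps.

32.3 Mbps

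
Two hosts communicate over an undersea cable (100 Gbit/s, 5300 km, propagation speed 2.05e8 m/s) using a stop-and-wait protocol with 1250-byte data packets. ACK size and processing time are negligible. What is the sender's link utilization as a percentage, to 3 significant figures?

t_tx = L/R = 10000/100000000000 = 1e-07 s.
t_prop = 5300000/2.05e+08 = 0.0258537 s; RTT = 0.0517073 s.
Cycle = t_tx + RTT = 0.0517074 s.
Utilization = t_tx / cycle = 1e-07/0.0517074 = 0.000193 %.

0.000193 %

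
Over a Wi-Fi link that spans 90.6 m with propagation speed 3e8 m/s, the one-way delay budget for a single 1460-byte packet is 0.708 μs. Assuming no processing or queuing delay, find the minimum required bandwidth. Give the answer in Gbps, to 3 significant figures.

28.8 Gbps

L = 11680 bits.
Propagation delay = 90.6 / 300000000 = 0.302 μs.
Transmission budget = 0.708 − 0.302 = 0.406 μs.
R ≥ L / t_tx = 11680 bits / 4.06e-07 s = 28.8 Gbps.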